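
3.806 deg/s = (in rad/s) 0.06643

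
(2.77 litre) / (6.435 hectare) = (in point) 0.000122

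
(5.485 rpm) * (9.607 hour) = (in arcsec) 4.098e+09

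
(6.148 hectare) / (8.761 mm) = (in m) 7.017e+06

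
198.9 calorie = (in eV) 5.194e+21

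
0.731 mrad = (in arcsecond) 150.8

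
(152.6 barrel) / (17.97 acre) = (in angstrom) 3.336e+06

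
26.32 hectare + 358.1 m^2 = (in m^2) 2.636e+05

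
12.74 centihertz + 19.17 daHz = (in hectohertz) 1.918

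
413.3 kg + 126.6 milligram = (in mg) 4.133e+08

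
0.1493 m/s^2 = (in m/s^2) 0.1493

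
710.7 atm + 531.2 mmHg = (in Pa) 7.208e+07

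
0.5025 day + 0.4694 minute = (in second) 4.344e+04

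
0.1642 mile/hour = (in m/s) 0.0734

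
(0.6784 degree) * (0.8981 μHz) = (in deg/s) 6.093e-07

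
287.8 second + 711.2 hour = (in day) 29.64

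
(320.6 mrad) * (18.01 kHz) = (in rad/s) 5774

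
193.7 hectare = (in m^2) 1.937e+06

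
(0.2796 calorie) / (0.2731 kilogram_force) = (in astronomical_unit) 2.92e-12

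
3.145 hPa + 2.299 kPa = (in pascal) 2614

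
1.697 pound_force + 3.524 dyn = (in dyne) 7.549e+05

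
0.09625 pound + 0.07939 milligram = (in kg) 0.04366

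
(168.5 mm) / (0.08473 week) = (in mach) 9.657e-09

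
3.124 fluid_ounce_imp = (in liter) 0.08876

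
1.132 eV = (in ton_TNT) 4.335e-29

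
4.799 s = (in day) 5.554e-05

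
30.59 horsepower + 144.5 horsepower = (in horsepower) 175.1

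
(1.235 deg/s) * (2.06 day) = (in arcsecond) 7.913e+08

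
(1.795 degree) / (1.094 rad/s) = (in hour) 7.955e-06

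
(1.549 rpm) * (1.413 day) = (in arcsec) 4.085e+09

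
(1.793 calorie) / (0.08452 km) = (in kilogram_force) 0.009051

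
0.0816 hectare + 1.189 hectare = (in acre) 3.14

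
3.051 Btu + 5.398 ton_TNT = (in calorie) 5.398e+09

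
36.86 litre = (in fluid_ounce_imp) 1297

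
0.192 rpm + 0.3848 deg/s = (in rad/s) 0.02682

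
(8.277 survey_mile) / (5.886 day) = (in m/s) 0.02619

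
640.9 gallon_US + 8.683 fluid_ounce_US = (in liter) 2426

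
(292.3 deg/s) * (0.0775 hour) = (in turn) 226.5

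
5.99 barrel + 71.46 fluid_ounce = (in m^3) 0.9544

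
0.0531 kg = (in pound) 0.1171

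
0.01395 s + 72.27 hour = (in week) 0.4302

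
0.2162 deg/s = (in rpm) 0.03603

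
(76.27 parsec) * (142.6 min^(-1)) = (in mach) 1.643e+16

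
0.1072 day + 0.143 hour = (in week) 0.01617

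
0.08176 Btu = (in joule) 86.26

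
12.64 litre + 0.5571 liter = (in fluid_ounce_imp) 464.5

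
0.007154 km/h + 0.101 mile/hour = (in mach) 0.0001384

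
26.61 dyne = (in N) 0.0002661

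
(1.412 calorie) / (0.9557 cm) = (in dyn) 6.182e+07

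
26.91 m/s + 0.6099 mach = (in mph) 524.7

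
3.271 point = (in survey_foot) 0.003786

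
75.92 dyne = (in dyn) 75.92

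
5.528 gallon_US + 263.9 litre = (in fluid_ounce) 9631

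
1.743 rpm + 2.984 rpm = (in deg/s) 28.36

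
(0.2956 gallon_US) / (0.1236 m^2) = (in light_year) 9.569e-19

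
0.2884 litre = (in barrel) 0.001814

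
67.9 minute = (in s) 4074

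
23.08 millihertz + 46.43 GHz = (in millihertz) 4.643e+13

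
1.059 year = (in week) 55.22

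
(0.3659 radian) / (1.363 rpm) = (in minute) 0.04273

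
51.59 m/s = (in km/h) 185.7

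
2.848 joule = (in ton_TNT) 6.807e-10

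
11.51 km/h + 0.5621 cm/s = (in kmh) 11.53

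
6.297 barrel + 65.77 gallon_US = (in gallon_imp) 275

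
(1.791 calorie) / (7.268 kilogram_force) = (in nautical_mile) 5.677e-05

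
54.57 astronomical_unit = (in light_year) 0.0008629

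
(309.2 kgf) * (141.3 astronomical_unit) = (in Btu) 6.075e+13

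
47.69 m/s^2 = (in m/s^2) 47.69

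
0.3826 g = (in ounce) 0.0135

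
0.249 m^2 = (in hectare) 2.49e-05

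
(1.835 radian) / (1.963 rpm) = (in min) 0.1488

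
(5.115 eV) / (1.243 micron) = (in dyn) 6.593e-08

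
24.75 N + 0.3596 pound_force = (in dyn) 2.635e+06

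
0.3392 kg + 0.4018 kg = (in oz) 26.14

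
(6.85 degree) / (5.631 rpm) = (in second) 0.2027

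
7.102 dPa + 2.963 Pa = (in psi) 0.0005328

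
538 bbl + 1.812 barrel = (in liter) 8.582e+04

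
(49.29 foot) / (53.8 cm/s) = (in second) 27.92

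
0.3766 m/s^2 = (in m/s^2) 0.3766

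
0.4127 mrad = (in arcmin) 1.419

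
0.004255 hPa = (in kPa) 0.0004255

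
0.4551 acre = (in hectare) 0.1842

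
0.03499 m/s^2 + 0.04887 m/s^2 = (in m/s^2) 0.08386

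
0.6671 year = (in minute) 3.506e+05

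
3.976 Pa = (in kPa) 0.003976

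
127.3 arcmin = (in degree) 2.122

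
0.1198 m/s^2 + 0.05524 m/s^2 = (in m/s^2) 0.175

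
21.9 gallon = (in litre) 82.9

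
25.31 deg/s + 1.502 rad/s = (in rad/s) 1.944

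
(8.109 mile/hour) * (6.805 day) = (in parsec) 6.907e-11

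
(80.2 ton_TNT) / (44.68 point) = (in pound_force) 4.786e+12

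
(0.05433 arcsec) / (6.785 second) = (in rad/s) 3.882e-08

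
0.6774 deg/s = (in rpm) 0.1129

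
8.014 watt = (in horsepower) 0.01075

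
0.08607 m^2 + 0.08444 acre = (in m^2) 341.8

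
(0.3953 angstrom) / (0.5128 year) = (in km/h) 8.8e-18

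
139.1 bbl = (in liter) 2.212e+04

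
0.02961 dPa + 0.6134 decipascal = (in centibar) 6.43e-05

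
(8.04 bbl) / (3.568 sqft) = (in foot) 12.65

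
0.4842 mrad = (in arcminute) 1.665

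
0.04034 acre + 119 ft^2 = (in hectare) 0.01743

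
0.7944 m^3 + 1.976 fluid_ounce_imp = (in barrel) 4.997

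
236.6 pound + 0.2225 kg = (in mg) 1.075e+08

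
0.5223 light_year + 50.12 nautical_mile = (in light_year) 0.5223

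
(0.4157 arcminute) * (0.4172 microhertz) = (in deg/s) 2.891e-09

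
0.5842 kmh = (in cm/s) 16.23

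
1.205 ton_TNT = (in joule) 5.042e+09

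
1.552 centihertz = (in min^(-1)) 0.9312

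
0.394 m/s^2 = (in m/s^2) 0.394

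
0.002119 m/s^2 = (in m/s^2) 0.002119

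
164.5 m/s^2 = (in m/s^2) 164.5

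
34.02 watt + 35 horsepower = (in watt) 2.613e+04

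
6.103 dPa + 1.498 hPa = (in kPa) 0.1504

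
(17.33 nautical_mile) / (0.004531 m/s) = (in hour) 1968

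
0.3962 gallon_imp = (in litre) 1.801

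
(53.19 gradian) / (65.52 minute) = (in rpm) 0.00203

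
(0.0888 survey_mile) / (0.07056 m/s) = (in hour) 0.5626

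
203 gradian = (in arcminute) 1.096e+04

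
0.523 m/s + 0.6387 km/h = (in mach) 0.002057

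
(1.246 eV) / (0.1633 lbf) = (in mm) 2.748e-16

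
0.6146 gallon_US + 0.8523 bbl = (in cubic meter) 0.1378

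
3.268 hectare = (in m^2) 3.268e+04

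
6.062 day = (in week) 0.866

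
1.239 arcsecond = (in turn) 9.56e-07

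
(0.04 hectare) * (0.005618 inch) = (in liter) 57.08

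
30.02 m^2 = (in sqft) 323.1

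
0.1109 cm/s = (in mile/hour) 0.002481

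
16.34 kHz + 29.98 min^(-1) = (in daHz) 1634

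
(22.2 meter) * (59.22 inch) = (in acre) 0.008252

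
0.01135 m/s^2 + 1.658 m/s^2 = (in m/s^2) 1.669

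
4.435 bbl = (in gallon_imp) 155.1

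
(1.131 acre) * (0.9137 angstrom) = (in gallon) 0.0001105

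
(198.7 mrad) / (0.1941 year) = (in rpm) 3.1e-07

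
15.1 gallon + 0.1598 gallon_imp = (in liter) 57.89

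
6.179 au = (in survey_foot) 3.033e+12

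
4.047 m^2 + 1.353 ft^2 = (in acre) 0.001031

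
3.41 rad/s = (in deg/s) 195.4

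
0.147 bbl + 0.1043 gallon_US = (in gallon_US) 6.278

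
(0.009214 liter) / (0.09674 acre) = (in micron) 0.02354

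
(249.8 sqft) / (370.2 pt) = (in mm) 1.777e+05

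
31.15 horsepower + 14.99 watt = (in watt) 2.324e+04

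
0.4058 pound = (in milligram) 1.841e+05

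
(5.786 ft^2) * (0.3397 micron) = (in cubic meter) 1.826e-07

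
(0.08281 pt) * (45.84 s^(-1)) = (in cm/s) 0.1339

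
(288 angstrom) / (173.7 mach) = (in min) 8.116e-15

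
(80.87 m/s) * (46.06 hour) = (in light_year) 1.417e-09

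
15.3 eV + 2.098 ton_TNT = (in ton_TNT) 2.098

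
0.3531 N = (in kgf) 0.03601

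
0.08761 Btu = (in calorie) 22.09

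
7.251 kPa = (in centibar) 7.251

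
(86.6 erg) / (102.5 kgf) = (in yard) 9.422e-09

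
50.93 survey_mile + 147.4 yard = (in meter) 8.21e+04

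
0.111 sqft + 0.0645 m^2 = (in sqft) 0.8053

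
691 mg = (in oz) 0.02437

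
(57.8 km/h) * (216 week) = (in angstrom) 2.097e+19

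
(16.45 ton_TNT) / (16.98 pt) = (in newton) 1.149e+13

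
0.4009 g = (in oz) 0.01414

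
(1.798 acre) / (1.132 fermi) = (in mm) 6.428e+21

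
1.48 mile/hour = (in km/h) 2.382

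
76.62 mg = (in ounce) 0.002703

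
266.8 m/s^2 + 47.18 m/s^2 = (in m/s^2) 314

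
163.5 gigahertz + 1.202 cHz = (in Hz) 1.635e+11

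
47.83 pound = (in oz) 765.3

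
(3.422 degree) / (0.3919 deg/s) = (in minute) 0.1455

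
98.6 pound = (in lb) 98.6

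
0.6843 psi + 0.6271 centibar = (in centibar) 5.345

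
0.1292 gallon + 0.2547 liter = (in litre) 0.7438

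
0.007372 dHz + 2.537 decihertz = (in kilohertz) 0.0002544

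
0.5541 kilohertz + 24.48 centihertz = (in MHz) 0.0005543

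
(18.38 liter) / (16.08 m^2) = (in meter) 0.001143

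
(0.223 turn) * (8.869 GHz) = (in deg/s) 7.12e+11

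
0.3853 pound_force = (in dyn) 1.714e+05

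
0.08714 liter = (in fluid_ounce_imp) 3.067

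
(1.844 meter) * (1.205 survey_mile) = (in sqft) 3.849e+04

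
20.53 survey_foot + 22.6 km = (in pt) 6.408e+07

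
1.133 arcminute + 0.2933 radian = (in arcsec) 6.057e+04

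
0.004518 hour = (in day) 0.0001883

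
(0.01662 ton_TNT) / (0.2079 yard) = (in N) 3.658e+08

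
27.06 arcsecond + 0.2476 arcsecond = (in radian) 0.0001324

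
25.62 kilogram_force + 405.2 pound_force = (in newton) 2054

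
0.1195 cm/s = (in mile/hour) 0.002673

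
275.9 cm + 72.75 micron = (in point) 7821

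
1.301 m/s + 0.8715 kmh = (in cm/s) 154.3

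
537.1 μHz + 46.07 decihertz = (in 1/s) 4.608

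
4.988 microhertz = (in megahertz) 4.988e-12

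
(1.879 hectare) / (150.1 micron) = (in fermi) 1.252e+23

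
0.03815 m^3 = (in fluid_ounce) 1290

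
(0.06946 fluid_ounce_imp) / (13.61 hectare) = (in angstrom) 0.145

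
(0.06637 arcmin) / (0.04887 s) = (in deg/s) 0.02263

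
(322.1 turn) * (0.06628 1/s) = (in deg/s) 7686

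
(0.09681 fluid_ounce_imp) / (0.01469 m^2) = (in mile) 1.164e-07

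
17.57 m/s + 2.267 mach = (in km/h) 2842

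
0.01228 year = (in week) 0.6403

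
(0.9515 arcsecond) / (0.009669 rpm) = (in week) 7.533e-09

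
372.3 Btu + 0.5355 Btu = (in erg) 3.934e+12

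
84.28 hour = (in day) 3.512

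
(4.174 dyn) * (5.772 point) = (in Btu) 8.056e-11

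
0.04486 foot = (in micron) 1.367e+04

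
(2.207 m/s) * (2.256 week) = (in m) 3.011e+06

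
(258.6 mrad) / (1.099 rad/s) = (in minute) 0.003922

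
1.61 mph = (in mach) 0.002114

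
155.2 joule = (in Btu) 0.1471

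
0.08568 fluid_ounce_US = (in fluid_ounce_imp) 0.08918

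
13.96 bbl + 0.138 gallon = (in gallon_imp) 488.3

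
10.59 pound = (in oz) 169.4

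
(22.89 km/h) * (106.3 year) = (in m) 2.131e+10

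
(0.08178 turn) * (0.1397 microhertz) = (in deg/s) 4.113e-06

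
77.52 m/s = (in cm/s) 7752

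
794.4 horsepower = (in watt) 5.924e+05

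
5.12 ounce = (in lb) 0.32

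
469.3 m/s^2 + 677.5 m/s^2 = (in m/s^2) 1147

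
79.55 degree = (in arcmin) 4773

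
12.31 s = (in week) 2.035e-05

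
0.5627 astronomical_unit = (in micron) 8.418e+16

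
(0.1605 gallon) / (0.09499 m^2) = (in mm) 6.396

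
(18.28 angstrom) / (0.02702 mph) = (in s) 1.513e-07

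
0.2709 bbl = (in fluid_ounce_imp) 1516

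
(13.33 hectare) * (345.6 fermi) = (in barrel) 2.898e-07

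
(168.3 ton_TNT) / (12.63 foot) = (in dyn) 1.829e+16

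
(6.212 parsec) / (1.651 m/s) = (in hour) 3.225e+13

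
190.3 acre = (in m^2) 7.701e+05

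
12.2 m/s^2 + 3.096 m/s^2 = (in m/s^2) 15.3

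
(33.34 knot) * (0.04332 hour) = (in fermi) 2.675e+18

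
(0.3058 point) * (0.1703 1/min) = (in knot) 5.952e-07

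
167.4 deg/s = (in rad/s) 2.922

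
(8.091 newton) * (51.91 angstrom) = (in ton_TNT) 1.004e-17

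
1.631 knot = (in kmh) 3.021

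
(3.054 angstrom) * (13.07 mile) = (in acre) 1.587e-09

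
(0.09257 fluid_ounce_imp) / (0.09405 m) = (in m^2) 2.797e-05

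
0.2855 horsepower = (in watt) 212.9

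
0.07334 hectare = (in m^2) 733.4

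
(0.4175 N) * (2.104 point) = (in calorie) 7.406e-05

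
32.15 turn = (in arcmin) 6.944e+05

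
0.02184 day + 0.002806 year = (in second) 9.038e+04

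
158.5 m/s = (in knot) 308.1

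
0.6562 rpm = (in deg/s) 3.937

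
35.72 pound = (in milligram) 1.62e+07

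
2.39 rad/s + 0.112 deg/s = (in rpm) 22.84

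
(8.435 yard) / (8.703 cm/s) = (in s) 88.62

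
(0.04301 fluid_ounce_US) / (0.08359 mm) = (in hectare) 1.522e-06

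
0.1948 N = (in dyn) 1.948e+04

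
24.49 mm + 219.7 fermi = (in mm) 24.49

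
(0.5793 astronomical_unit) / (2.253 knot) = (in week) 1.236e+05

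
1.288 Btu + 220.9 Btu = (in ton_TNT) 5.603e-05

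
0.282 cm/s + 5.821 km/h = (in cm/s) 162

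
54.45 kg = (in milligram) 5.445e+07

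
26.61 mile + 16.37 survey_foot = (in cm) 4.283e+06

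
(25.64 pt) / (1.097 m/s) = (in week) 1.363e-08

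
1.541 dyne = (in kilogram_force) 1.571e-06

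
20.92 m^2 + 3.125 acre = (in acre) 3.13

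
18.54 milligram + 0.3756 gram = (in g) 0.3941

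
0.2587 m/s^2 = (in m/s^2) 0.2587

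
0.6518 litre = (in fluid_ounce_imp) 22.94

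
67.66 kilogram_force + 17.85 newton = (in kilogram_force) 69.48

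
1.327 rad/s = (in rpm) 12.67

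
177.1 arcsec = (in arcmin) 2.952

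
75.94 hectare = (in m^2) 7.594e+05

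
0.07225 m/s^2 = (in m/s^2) 0.07225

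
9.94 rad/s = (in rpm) 94.92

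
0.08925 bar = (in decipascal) 8.925e+04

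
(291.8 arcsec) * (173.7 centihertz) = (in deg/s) 0.1408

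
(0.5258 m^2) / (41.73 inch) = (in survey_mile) 0.0003082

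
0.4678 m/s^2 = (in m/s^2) 0.4678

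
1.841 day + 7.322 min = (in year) 0.005058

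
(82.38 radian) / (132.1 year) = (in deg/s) 1.133e-06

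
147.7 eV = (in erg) 2.366e-10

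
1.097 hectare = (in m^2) 1.097e+04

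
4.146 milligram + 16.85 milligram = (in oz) 0.0007406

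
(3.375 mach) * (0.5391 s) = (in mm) 6.195e+05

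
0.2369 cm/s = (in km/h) 0.008528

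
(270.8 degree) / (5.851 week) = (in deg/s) 7.653e-05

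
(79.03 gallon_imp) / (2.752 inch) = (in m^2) 5.14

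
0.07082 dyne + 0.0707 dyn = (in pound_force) 3.181e-07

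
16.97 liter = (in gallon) 4.483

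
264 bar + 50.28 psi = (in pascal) 2.675e+07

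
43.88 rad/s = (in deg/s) 2514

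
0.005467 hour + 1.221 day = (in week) 0.1745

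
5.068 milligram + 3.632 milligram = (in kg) 8.7e-06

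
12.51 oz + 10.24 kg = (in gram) 1.059e+04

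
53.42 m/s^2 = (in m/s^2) 53.42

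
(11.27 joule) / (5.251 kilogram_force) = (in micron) 2.189e+05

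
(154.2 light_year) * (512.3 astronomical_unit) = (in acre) 2.763e+28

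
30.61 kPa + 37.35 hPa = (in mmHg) 257.6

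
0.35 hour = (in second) 1260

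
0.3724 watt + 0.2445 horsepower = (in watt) 182.7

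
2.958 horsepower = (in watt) 2206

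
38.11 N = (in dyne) 3.811e+06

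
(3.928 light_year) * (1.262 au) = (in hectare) 7.016e+23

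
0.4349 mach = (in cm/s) 1.481e+04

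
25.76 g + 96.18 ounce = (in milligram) 2.752e+06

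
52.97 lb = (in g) 2.403e+04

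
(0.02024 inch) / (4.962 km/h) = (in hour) 1.036e-07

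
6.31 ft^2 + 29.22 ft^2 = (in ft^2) 35.53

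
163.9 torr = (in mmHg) 163.9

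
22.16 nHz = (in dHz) 2.216e-07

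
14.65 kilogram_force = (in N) 143.7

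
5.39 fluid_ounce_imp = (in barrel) 0.0009633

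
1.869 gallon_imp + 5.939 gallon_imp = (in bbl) 0.2233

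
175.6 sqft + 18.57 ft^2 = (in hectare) 0.001804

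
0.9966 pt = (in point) 0.9966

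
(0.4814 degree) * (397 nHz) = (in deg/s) 1.911e-07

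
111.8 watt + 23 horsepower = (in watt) 1.726e+04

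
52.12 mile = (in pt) 2.378e+08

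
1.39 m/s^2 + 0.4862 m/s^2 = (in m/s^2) 1.876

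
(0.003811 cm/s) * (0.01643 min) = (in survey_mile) 2.334e-08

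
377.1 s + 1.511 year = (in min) 7.942e+05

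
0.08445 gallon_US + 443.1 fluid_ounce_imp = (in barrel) 0.0812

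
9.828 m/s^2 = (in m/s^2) 9.828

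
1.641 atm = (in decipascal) 1.663e+06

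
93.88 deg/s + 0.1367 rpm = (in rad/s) 1.653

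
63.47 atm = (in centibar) 6431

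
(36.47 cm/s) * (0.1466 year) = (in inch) 6.638e+07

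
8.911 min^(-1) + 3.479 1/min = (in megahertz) 2.065e-07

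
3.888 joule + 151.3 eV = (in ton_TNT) 9.293e-10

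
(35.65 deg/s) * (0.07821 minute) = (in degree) 167.3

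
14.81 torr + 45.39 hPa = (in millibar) 65.14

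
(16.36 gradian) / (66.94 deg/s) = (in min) 0.003666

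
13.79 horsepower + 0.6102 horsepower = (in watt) 1.074e+04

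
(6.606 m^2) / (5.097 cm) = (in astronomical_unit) 8.664e-10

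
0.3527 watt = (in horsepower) 0.000473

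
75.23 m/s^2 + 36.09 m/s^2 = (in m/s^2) 111.3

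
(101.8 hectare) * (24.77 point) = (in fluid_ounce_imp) 3.131e+08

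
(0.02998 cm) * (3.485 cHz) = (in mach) 3.068e-08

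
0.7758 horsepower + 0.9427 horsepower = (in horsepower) 1.718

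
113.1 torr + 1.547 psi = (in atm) 0.2541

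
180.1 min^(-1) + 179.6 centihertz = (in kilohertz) 0.004798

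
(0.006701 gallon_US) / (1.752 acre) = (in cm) 3.578e-07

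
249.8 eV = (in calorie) 9.566e-18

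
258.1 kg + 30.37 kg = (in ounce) 1.018e+04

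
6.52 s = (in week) 1.078e-05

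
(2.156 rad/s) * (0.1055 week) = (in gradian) 8.758e+06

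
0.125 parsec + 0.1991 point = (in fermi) 3.857e+30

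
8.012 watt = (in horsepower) 0.01074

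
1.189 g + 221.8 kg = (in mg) 2.218e+08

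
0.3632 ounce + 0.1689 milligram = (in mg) 1.03e+04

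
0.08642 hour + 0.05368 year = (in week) 2.8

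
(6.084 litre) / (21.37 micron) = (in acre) 0.07035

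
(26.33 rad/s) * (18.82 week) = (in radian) 2.997e+08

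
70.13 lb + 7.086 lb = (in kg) 35.02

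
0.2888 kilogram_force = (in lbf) 0.6367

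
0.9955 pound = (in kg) 0.4516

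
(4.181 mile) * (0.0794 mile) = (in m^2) 8.598e+05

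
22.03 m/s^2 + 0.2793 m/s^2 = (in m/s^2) 22.31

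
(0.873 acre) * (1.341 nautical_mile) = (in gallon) 2.318e+09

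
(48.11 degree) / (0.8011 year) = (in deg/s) 1.904e-06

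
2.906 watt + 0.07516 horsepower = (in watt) 58.95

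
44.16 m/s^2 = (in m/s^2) 44.16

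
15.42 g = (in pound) 0.034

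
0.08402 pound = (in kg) 0.03811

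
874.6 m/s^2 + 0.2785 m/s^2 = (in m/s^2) 874.9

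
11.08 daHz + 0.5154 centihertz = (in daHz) 11.08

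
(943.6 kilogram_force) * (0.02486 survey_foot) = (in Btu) 0.06646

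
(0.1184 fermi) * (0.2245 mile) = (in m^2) 4.278e-14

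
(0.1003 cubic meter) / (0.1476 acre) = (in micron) 167.9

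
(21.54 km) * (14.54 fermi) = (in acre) 7.739e-14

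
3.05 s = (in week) 5.043e-06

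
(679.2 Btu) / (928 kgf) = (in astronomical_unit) 5.264e-10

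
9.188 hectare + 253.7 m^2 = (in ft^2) 9.917e+05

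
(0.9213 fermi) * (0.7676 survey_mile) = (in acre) 2.812e-16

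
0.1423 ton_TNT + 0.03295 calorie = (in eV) 3.716e+27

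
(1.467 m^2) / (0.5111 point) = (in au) 5.439e-08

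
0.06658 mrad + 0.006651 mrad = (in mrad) 0.07323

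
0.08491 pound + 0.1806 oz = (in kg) 0.04363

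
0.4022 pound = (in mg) 1.824e+05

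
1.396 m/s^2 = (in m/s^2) 1.396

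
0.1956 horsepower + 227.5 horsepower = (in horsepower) 227.7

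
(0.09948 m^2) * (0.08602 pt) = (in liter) 0.003019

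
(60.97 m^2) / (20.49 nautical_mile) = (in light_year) 1.698e-19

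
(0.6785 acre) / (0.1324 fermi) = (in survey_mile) 1.289e+16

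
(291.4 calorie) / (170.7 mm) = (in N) 7142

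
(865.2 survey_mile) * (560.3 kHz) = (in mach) 2.291e+09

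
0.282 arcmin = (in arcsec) 16.92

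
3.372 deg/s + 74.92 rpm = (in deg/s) 452.9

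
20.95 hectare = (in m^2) 2.095e+05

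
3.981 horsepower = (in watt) 2969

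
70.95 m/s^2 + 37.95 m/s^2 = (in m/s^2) 108.9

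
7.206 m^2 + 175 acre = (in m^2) 7.082e+05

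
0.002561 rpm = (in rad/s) 0.0002682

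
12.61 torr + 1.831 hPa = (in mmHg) 13.98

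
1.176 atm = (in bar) 1.192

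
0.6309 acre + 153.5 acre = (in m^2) 6.237e+05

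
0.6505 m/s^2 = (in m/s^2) 0.6505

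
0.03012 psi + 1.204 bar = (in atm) 1.19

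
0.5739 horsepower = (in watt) 428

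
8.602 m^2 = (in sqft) 92.59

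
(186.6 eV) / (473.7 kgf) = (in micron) 6.436e-15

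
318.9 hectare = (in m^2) 3.189e+06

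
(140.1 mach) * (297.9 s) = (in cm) 1.421e+09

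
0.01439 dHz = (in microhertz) 1439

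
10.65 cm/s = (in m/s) 0.1065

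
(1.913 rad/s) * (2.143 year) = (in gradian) 8.23e+09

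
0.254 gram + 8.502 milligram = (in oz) 0.009259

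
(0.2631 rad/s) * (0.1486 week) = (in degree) 1.355e+06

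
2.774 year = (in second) 8.748e+07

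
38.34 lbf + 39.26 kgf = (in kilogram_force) 56.65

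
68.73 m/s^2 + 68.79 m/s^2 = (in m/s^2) 137.5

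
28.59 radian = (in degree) 1638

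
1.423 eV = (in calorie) 5.449e-20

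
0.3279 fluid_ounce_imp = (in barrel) 5.86e-05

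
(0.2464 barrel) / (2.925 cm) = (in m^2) 1.339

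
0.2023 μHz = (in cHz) 2.023e-05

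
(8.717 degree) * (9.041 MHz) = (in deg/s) 7.881e+07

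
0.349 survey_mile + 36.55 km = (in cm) 3.711e+06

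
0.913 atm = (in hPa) 925.1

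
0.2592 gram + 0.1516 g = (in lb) 0.0009057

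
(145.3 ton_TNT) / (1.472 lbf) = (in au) 0.6206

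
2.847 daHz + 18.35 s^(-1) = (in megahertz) 4.682e-05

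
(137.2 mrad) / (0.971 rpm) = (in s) 1.349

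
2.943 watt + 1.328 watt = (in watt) 4.271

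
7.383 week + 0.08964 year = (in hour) 2026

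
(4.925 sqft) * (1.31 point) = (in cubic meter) 0.0002115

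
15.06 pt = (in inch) 0.2092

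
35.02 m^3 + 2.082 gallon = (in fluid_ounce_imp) 1.233e+06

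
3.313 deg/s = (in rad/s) 0.05782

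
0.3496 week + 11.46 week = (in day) 82.67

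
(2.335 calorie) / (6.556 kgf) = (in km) 0.000152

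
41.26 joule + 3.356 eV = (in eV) 2.575e+20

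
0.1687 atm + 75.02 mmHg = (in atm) 0.2674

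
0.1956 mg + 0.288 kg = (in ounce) 10.16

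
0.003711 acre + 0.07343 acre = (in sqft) 3360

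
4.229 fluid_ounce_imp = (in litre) 0.1202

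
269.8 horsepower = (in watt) 2.012e+05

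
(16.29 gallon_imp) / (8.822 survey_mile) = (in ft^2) 5.615e-05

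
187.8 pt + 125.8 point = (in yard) 0.121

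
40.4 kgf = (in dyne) 3.962e+07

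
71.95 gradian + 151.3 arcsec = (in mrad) 1131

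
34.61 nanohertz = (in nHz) 34.61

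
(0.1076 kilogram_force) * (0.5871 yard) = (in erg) 5.665e+06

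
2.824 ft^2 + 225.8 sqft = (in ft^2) 228.6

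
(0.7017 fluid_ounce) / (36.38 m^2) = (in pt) 0.001617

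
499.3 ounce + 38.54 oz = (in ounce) 537.8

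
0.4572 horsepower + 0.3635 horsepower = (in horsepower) 0.8207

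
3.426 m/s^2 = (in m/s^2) 3.426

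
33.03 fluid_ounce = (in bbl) 0.006144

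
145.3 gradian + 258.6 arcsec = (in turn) 0.3634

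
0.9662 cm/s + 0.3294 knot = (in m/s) 0.1791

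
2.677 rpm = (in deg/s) 16.06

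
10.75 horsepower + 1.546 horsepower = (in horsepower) 12.3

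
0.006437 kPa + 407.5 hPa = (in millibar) 407.6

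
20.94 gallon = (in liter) 79.27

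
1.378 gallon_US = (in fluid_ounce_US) 176.4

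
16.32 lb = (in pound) 16.32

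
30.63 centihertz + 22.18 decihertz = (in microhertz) 2.524e+06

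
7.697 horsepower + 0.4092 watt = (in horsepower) 7.698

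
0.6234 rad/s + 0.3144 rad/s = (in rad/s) 0.9378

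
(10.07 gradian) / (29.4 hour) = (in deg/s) 8.563e-05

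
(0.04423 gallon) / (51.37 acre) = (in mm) 8.054e-07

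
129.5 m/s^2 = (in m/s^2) 129.5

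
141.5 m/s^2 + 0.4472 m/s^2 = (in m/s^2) 141.9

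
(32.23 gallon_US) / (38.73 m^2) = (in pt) 8.929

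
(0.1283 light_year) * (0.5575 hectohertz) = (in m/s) 6.767e+16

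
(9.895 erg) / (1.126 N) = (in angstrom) 8788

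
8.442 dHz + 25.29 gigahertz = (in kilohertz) 2.529e+07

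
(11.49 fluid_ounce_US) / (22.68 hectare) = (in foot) 4.915e-09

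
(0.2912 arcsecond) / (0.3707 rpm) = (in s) 3.637e-05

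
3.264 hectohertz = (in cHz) 3.264e+04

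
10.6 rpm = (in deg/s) 63.6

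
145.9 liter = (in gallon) 38.54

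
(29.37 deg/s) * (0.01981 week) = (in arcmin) 2.111e+07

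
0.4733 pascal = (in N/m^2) 0.4733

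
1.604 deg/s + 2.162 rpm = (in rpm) 2.429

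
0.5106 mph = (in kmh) 0.8217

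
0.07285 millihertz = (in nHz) 7.285e+04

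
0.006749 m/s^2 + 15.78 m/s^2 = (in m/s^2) 15.79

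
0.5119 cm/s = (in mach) 1.503e-05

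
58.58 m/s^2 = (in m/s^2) 58.58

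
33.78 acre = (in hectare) 13.67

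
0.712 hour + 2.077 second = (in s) 2565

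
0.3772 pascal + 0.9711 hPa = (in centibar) 0.09749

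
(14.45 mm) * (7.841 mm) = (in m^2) 0.0001133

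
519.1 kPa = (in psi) 75.29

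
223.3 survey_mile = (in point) 1.019e+09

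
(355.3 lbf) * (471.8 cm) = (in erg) 7.457e+10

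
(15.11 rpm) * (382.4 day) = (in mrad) 5.228e+10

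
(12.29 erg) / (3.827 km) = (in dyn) 3.211e-05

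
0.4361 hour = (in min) 26.17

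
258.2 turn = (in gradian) 1.033e+05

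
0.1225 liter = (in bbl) 0.0007705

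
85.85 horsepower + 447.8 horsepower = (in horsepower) 533.6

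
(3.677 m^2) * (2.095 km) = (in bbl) 4.845e+04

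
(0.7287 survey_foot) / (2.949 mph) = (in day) 1.95e-06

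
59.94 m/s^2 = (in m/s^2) 59.94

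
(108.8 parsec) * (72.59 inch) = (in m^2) 6.19e+18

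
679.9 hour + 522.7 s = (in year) 0.07763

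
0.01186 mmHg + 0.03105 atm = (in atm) 0.03107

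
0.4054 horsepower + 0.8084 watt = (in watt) 303.1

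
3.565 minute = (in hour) 0.05942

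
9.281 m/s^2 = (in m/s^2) 9.281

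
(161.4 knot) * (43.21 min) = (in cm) 2.153e+07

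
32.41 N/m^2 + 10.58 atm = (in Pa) 1.072e+06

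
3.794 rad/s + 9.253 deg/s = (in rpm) 37.77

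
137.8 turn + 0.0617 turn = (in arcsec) 1.787e+08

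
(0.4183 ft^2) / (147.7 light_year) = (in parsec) 9.013e-37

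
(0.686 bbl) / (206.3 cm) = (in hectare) 5.287e-06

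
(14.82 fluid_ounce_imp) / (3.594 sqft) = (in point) 3.575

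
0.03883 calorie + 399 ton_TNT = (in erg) 1.669e+19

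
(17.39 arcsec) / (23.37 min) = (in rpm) 5.742e-07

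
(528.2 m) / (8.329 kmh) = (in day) 0.002642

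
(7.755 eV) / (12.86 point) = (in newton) 2.739e-16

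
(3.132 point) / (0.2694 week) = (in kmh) 2.441e-08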